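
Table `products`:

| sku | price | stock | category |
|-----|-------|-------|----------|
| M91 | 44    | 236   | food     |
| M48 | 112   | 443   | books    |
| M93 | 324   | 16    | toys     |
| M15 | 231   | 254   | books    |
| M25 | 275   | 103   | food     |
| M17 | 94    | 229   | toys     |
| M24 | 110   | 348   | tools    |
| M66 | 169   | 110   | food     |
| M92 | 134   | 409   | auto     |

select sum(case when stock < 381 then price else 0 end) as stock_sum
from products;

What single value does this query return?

sku=M91: ✓ → 44
sku=M48: ✗
sku=M93: ✓ → 324
sku=M15: ✓ → 231
sku=M25: ✓ → 275
sku=M17: ✓ → 94
sku=M24: ✓ → 110
sku=M66: ✓ → 169
sku=M92: ✗
stock_sum = 44 + 324 + 231 + 275 + 94 + 110 + 169 = 1247

1247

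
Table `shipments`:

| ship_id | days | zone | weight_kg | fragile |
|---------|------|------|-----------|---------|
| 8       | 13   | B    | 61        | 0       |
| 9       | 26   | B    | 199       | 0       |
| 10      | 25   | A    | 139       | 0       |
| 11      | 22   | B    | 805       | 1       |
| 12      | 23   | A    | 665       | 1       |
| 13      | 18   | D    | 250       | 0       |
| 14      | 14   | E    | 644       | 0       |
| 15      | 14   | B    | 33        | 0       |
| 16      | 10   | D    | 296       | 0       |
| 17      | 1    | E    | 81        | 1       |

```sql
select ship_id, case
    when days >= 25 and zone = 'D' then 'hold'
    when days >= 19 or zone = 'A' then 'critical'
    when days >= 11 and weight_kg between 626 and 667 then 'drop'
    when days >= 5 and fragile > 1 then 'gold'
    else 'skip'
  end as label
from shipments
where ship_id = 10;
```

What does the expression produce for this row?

critical

ship_id = 10: days=25, zone=A, weight_kg=139, fragile=0.
days >= 25 and zone = 'D' → false
days >= 19 or zone = 'A' → true → critical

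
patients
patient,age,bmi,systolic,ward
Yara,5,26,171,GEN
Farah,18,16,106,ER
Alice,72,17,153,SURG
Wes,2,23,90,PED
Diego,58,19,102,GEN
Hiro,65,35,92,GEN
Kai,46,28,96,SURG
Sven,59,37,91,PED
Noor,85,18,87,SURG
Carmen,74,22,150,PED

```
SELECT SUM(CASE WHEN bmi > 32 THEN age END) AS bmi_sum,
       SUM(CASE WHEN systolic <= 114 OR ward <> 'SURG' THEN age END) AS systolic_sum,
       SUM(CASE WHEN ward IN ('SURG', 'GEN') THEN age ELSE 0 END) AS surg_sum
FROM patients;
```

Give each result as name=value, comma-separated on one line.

bmi_sum=124, systolic_sum=412, surg_sum=331

[bmi_sum: bmi > 32]
patient=Yara: ✗
patient=Farah: ✗
patient=Alice: ✗
patient=Wes: ✗
patient=Diego: ✗
patient=Hiro: ✓ → 65
patient=Kai: ✗
patient=Sven: ✓ → 59
patient=Noor: ✗
patient=Carmen: ✗
bmi_sum = 65 + 59 = 124
—
[systolic_sum: systolic <= 114 OR ward <> 'SURG']
patient=Yara: ✓ → 5
patient=Farah: ✓ → 18
patient=Alice: ✗
patient=Wes: ✓ → 2
patient=Diego: ✓ → 58
patient=Hiro: ✓ → 65
patient=Kai: ✓ → 46
patient=Sven: ✓ → 59
patient=Noor: ✓ → 85
patient=Carmen: ✓ → 74
systolic_sum = 5 + 18 + 2 + 58 + 65 + 46 + 59 + 85 + 74 = 412
—
[surg_sum: ward IN ('SURG', 'GEN')]
patient=Yara: ✓ → 5
patient=Farah: ✗
patient=Alice: ✓ → 72
patient=Wes: ✗
patient=Diego: ✓ → 58
patient=Hiro: ✓ → 65
patient=Kai: ✓ → 46
patient=Sven: ✗
patient=Noor: ✓ → 85
patient=Carmen: ✗
surg_sum = 5 + 72 + 58 + 65 + 46 + 85 = 331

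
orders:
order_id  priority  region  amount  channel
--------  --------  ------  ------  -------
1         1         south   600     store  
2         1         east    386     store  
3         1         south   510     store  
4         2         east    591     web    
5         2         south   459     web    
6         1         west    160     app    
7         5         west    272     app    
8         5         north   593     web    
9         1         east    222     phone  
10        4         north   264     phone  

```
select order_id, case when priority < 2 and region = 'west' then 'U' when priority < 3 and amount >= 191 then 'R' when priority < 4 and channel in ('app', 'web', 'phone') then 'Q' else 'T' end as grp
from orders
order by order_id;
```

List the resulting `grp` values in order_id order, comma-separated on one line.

R, R, R, R, R, U, T, T, R, T

order_id=1: priority < 3 and amount >= 191 → R
order_id=2: priority < 3 and amount >= 191 → R
order_id=3: priority < 3 and amount >= 191 → R
order_id=4: priority < 3 and amount >= 191 → R
order_id=5: priority < 3 and amount >= 191 → R
order_id=6: priority < 2 and region = 'west' → U
order_id=7: ELSE → T
order_id=8: ELSE → T
order_id=9: priority < 3 and amount >= 191 → R
order_id=10: ELSE → T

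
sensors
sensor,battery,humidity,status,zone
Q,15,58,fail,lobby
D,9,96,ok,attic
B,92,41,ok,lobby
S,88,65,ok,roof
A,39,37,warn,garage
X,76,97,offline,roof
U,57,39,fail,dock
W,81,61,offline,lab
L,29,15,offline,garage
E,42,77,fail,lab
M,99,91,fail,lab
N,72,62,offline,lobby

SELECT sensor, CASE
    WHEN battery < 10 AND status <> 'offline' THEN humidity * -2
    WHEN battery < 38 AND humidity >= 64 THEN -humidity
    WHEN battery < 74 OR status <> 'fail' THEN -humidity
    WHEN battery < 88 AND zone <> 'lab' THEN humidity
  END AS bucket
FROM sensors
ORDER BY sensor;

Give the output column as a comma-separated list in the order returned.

-37, -41, -192, -77, -15, NULL, -62, -58, -65, -39, -61, -97

sensor=A: battery < 74 OR status <> 'fail' → -37
sensor=B: battery < 74 OR status <> 'fail' → -41
sensor=D: battery < 10 AND status <> 'offline' → -192
sensor=E: battery < 74 OR status <> 'fail' → -77
sensor=L: battery < 74 OR status <> 'fail' → -15
sensor=M: (no match → NULL) → NULL
sensor=N: battery < 74 OR status <> 'fail' → -62
sensor=Q: battery < 74 OR status <> 'fail' → -58
sensor=S: battery < 74 OR status <> 'fail' → -65
sensor=U: battery < 74 OR status <> 'fail' → -39
sensor=W: battery < 74 OR status <> 'fail' → -61
sensor=X: battery < 74 OR status <> 'fail' → -97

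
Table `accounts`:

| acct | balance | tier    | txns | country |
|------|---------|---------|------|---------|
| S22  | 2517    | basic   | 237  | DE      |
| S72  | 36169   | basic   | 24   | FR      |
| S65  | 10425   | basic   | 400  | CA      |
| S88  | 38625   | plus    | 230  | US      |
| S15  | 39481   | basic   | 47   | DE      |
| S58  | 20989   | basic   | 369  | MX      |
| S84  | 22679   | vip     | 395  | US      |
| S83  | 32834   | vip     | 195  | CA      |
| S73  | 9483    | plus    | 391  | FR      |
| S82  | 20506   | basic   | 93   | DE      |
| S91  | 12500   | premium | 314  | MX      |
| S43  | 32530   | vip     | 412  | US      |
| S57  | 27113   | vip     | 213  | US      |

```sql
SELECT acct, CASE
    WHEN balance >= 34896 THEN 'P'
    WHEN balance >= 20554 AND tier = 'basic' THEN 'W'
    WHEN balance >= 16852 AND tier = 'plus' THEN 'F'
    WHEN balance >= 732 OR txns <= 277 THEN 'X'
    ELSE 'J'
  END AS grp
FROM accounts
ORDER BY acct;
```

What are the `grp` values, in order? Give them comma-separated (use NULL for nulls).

acct=S15: balance >= 34896 → P
acct=S22: balance >= 732 OR txns <= 277 → X
acct=S43: balance >= 732 OR txns <= 277 → X
acct=S57: balance >= 732 OR txns <= 277 → X
acct=S58: balance >= 20554 AND tier = 'basic' → W
acct=S65: balance >= 732 OR txns <= 277 → X
acct=S72: balance >= 34896 → P
acct=S73: balance >= 732 OR txns <= 277 → X
acct=S82: balance >= 732 OR txns <= 277 → X
acct=S83: balance >= 732 OR txns <= 277 → X
acct=S84: balance >= 732 OR txns <= 277 → X
acct=S88: balance >= 34896 → P
acct=S91: balance >= 732 OR txns <= 277 → X

P, X, X, X, W, X, P, X, X, X, X, P, X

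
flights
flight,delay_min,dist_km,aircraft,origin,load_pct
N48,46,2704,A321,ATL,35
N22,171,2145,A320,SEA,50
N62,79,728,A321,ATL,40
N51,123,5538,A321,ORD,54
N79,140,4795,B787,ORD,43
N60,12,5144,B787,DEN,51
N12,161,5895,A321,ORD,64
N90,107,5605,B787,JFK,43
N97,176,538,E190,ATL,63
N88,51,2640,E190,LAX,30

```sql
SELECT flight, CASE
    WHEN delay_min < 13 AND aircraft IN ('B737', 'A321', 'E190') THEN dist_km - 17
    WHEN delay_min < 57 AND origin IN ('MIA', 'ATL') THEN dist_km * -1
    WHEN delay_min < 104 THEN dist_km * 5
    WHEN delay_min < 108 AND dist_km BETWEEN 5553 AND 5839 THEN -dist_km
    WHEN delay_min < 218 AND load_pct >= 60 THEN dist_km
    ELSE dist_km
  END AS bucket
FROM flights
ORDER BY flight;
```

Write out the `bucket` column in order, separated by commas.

flight=N12: delay_min < 218 AND load_pct >= 60 → 5895
flight=N22: ELSE → 2145
flight=N48: delay_min < 57 AND origin IN ('MIA', 'ATL') → -2704
flight=N51: ELSE → 5538
flight=N60: delay_min < 104 → 25720
flight=N62: delay_min < 104 → 3640
flight=N79: ELSE → 4795
flight=N88: delay_min < 104 → 13200
flight=N90: delay_min < 108 AND dist_km BETWEEN 5553 AND 5839 → -5605
flight=N97: delay_min < 218 AND load_pct >= 60 → 538

5895, 2145, -2704, 5538, 25720, 3640, 4795, 13200, -5605, 538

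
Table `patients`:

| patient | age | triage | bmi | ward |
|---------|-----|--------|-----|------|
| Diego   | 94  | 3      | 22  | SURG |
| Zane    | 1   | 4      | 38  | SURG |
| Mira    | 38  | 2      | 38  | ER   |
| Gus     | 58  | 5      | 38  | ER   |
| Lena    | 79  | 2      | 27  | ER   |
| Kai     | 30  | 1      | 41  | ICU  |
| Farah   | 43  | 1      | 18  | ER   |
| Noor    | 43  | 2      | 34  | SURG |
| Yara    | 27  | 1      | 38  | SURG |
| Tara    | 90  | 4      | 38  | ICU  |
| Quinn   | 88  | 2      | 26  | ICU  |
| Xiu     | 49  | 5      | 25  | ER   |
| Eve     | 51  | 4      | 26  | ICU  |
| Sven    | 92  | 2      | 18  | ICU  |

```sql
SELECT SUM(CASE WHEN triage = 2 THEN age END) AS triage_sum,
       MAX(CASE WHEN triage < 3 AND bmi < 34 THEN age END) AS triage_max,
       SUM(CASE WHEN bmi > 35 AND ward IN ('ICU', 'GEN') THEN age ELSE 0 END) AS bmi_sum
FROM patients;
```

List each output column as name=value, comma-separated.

[triage_sum: triage = 2]
patient=Diego: ✗
patient=Zane: ✗
patient=Mira: ✓ → 38
patient=Gus: ✗
patient=Lena: ✓ → 79
patient=Kai: ✗
patient=Farah: ✗
patient=Noor: ✓ → 43
patient=Yara: ✗
patient=Tara: ✗
patient=Quinn: ✓ → 88
patient=Xiu: ✗
patient=Eve: ✗
patient=Sven: ✓ → 92
triage_sum = 38 + 79 + 43 + 88 + 92 = 340
—
[triage_max: triage < 3 AND bmi < 34]
patient=Diego: ✗
patient=Zane: ✗
patient=Mira: ✗
patient=Gus: ✗
patient=Lena: ✓ → 79
patient=Kai: ✗
patient=Farah: ✓ → 43
patient=Noor: ✗
patient=Yara: ✗
patient=Tara: ✗
patient=Quinn: ✓ → 88
patient=Xiu: ✗
patient=Eve: ✗
patient=Sven: ✓ → 92
triage_max = MAX(79, 43, 88, 92) = 92
—
[bmi_sum: bmi > 35 AND ward IN ('ICU', 'GEN')]
patient=Diego: ✗
patient=Zane: ✗
patient=Mira: ✗
patient=Gus: ✗
patient=Lena: ✗
patient=Kai: ✓ → 30
patient=Farah: ✗
patient=Noor: ✗
patient=Yara: ✗
patient=Tara: ✓ → 90
patient=Quinn: ✗
patient=Xiu: ✗
patient=Eve: ✗
patient=Sven: ✗
bmi_sum = 30 + 90 = 120

triage_sum=340, triage_max=92, bmi_sum=120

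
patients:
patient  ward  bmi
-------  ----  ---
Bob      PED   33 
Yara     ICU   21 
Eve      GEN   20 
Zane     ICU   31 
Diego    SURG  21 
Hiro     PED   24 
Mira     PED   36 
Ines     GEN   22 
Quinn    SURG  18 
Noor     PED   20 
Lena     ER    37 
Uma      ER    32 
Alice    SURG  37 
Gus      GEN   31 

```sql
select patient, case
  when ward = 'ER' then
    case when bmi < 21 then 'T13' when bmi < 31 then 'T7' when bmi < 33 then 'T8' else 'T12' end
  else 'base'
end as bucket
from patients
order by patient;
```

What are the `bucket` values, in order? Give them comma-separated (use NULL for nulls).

base, base, base, base, base, base, base, T12, base, base, base, T8, base, base

patient=Alice: ward='SURG' → outer ELSE → base
patient=Bob: ward='PED' → outer ELSE → base
patient=Diego: ward='SURG' → outer ELSE → base
patient=Eve: ward='GEN' → outer ELSE → base
patient=Gus: ward='GEN' → outer ELSE → base
patient=Hiro: ward='PED' → outer ELSE → base
patient=Ines: ward='GEN' → outer ELSE → base
patient=Lena: ward='ER' → inner[ELSE] → T12
patient=Mira: ward='PED' → outer ELSE → base
patient=Noor: ward='PED' → outer ELSE → base
patient=Quinn: ward='SURG' → outer ELSE → base
patient=Uma: ward='ER' → inner[bmi < 33] → T8
patient=Yara: ward='ICU' → outer ELSE → base
patient=Zane: ward='ICU' → outer ELSE → base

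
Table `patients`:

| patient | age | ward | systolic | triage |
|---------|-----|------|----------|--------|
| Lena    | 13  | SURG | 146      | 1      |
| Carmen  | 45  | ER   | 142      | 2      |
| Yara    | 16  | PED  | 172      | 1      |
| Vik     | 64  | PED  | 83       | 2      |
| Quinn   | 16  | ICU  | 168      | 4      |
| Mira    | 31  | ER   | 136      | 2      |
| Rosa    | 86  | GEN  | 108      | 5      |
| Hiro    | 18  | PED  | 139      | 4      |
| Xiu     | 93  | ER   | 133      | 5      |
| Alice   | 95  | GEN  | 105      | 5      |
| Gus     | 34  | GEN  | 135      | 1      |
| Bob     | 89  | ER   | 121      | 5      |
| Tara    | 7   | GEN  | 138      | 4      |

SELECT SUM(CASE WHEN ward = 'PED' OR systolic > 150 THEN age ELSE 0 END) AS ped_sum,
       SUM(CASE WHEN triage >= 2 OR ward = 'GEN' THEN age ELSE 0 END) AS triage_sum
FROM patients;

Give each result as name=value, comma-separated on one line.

[ped_sum: ward = 'PED' OR systolic > 150]
patient=Lena: ✗
patient=Carmen: ✗
patient=Yara: ✓ → 16
patient=Vik: ✓ → 64
patient=Quinn: ✓ → 16
patient=Mira: ✗
patient=Rosa: ✗
patient=Hiro: ✓ → 18
patient=Xiu: ✗
patient=Alice: ✗
patient=Gus: ✗
patient=Bob: ✗
patient=Tara: ✗
ped_sum = 16 + 64 + 16 + 18 = 114
—
[triage_sum: triage >= 2 OR ward = 'GEN']
patient=Lena: ✗
patient=Carmen: ✓ → 45
patient=Yara: ✗
patient=Vik: ✓ → 64
patient=Quinn: ✓ → 16
patient=Mira: ✓ → 31
patient=Rosa: ✓ → 86
patient=Hiro: ✓ → 18
patient=Xiu: ✓ → 93
patient=Alice: ✓ → 95
patient=Gus: ✓ → 34
patient=Bob: ✓ → 89
patient=Tara: ✓ → 7
triage_sum = 45 + 64 + 16 + 31 + 86 + 18 + 93 + 95 + 34 + 89 + 7 = 578

ped_sum=114, triage_sum=578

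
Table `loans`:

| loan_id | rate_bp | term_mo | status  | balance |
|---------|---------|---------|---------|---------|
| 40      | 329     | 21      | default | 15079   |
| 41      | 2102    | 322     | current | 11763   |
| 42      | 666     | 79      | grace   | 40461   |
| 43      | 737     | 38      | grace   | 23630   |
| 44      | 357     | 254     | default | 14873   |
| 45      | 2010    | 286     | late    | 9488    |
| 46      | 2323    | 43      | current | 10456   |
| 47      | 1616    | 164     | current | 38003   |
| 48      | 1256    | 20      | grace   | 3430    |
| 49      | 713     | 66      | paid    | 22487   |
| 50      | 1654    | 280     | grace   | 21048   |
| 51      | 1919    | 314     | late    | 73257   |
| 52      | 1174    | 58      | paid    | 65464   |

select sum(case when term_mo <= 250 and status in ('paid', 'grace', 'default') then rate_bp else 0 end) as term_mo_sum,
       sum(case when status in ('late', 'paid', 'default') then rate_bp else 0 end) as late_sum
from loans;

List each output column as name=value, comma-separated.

[term_mo_sum: term_mo <= 250 and status in ('paid', 'grace', 'default')]
loan_id=40: ✓ → 329
loan_id=41: ✗
loan_id=42: ✓ → 666
loan_id=43: ✓ → 737
loan_id=44: ✗
loan_id=45: ✗
loan_id=46: ✗
loan_id=47: ✗
loan_id=48: ✓ → 1256
loan_id=49: ✓ → 713
loan_id=50: ✗
loan_id=51: ✗
loan_id=52: ✓ → 1174
term_mo_sum = 329 + 666 + 737 + 1256 + 713 + 1174 = 4875
—
[late_sum: status in ('late', 'paid', 'default')]
loan_id=40: ✓ → 329
loan_id=41: ✗
loan_id=42: ✗
loan_id=43: ✗
loan_id=44: ✓ → 357
loan_id=45: ✓ → 2010
loan_id=46: ✗
loan_id=47: ✗
loan_id=48: ✗
loan_id=49: ✓ → 713
loan_id=50: ✗
loan_id=51: ✓ → 1919
loan_id=52: ✓ → 1174
late_sum = 329 + 357 + 2010 + 713 + 1919 + 1174 = 6502

term_mo_sum=4875, late_sum=6502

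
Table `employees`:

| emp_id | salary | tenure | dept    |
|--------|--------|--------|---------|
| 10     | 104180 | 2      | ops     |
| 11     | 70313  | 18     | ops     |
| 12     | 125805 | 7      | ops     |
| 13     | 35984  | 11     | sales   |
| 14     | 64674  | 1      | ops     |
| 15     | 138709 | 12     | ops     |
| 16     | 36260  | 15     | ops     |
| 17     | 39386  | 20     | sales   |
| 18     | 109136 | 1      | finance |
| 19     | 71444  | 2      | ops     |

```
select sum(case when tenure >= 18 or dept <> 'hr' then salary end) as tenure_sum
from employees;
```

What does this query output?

795891

emp_id=10: ✓ → 104180
emp_id=11: ✓ → 70313
emp_id=12: ✓ → 125805
emp_id=13: ✓ → 35984
emp_id=14: ✓ → 64674
emp_id=15: ✓ → 138709
emp_id=16: ✓ → 36260
emp_id=17: ✓ → 39386
emp_id=18: ✓ → 109136
emp_id=19: ✓ → 71444
tenure_sum = 104180 + 70313 + 125805 + 35984 + 64674 + 138709 + 36260 + 39386 + 109136 + 71444 = 795891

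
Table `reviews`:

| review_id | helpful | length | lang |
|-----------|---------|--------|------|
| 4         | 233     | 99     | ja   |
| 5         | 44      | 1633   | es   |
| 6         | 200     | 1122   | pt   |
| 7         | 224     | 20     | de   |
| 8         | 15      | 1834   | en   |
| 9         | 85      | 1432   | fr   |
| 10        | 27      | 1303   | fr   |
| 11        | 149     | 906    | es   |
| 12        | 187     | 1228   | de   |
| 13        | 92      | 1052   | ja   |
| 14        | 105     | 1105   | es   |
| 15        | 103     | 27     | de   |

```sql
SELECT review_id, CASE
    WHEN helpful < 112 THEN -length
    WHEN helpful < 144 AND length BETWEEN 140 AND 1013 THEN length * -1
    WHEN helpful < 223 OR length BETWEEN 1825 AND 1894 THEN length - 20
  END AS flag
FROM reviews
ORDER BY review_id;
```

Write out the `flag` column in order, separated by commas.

NULL, -1633, 1102, NULL, -1834, -1432, -1303, 886, 1208, -1052, -1105, -27

review_id=4: (no match → NULL) → NULL
review_id=5: helpful < 112 → -1633
review_id=6: helpful < 223 OR length BETWEEN 1825 AND 1894 → 1102
review_id=7: (no match → NULL) → NULL
review_id=8: helpful < 112 → -1834
review_id=9: helpful < 112 → -1432
review_id=10: helpful < 112 → -1303
review_id=11: helpful < 223 OR length BETWEEN 1825 AND 1894 → 886
review_id=12: helpful < 223 OR length BETWEEN 1825 AND 1894 → 1208
review_id=13: helpful < 112 → -1052
review_id=14: helpful < 112 → -1105
review_id=15: helpful < 112 → -27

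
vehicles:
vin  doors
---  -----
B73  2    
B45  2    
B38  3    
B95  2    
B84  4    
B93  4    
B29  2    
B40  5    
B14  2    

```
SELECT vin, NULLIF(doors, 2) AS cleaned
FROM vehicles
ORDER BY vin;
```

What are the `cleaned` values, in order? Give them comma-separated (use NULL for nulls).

NULL, NULL, 3, 5, NULL, NULL, 4, 4, NULL

vin=B14: doors=2 vs 2: equal → NULL
vin=B29: doors=2 vs 2: equal → NULL
vin=B38: doors=3 vs 2: differ → 3
vin=B40: doors=5 vs 2: differ → 5
vin=B45: doors=2 vs 2: equal → NULL
vin=B73: doors=2 vs 2: equal → NULL
vin=B84: doors=4 vs 2: differ → 4
vin=B93: doors=4 vs 2: differ → 4
vin=B95: doors=2 vs 2: equal → NULL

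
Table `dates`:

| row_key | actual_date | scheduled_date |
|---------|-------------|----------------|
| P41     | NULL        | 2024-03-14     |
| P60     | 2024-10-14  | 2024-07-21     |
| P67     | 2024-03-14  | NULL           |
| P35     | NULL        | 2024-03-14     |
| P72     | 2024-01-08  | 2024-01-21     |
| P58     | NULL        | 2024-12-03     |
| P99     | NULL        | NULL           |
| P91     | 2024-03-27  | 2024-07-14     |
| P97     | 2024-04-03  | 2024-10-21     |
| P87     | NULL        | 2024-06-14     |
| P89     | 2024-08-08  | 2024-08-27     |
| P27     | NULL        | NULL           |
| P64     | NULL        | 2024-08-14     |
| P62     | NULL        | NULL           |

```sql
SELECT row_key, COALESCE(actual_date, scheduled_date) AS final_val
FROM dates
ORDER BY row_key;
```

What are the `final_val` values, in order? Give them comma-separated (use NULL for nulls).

row_key=P27: actual_date=NULL, scheduled_date=NULL (all NULL) → NULL
row_key=P35: actual_date=NULL, scheduled_date=2024-03-14 → 2024-03-14
row_key=P41: actual_date=NULL, scheduled_date=2024-03-14 → 2024-03-14
row_key=P58: actual_date=NULL, scheduled_date=2024-12-03 → 2024-12-03
row_key=P60: actual_date=2024-10-14 → 2024-10-14
row_key=P62: actual_date=NULL, scheduled_date=NULL (all NULL) → NULL
row_key=P64: actual_date=NULL, scheduled_date=2024-08-14 → 2024-08-14
row_key=P67: actual_date=2024-03-14 → 2024-03-14
row_key=P72: actual_date=2024-01-08 → 2024-01-08
row_key=P87: actual_date=NULL, scheduled_date=2024-06-14 → 2024-06-14
row_key=P89: actual_date=2024-08-08 → 2024-08-08
row_key=P91: actual_date=2024-03-27 → 2024-03-27
row_key=P97: actual_date=2024-04-03 → 2024-04-03
row_key=P99: actual_date=NULL, scheduled_date=NULL (all NULL) → NULL

NULL, 2024-03-14, 2024-03-14, 2024-12-03, 2024-10-14, NULL, 2024-08-14, 2024-03-14, 2024-01-08, 2024-06-14, 2024-08-08, 2024-03-27, 2024-04-03, NULL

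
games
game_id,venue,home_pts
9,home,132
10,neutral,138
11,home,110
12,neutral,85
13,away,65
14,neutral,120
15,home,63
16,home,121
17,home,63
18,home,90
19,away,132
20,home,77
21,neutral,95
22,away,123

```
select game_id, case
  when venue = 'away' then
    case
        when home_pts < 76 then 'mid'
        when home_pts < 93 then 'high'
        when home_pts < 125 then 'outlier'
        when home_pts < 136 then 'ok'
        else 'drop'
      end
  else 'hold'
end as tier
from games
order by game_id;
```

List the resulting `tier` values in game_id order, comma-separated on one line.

game_id=9: venue='home' → outer ELSE → hold
game_id=10: venue='neutral' → outer ELSE → hold
game_id=11: venue='home' → outer ELSE → hold
game_id=12: venue='neutral' → outer ELSE → hold
game_id=13: venue='away' → inner[home_pts < 76] → mid
game_id=14: venue='neutral' → outer ELSE → hold
game_id=15: venue='home' → outer ELSE → hold
game_id=16: venue='home' → outer ELSE → hold
game_id=17: venue='home' → outer ELSE → hold
game_id=18: venue='home' → outer ELSE → hold
game_id=19: venue='away' → inner[home_pts < 136] → ok
game_id=20: venue='home' → outer ELSE → hold
game_id=21: venue='neutral' → outer ELSE → hold
game_id=22: venue='away' → inner[home_pts < 125] → outlier

hold, hold, hold, hold, mid, hold, hold, hold, hold, hold, ok, hold, hold, outlier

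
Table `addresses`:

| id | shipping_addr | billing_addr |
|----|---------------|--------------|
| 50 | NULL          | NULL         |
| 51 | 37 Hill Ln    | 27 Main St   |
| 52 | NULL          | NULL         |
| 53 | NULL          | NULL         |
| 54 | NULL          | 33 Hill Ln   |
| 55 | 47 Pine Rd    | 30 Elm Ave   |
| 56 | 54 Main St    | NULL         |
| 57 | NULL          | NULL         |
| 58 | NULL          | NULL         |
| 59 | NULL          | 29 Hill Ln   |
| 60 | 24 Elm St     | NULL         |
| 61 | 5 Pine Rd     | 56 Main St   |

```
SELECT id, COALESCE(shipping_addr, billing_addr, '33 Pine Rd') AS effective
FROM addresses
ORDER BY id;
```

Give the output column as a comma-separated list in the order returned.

33 Pine Rd, 37 Hill Ln, 33 Pine Rd, 33 Pine Rd, 33 Hill Ln, 47 Pine Rd, 54 Main St, 33 Pine Rd, 33 Pine Rd, 29 Hill Ln, 24 Elm St, 5 Pine Rd

id=50: shipping_addr=NULL, billing_addr=NULL, → literal 33 Pine Rd → 33 Pine Rd
id=51: shipping_addr=37 Hill Ln → 37 Hill Ln
id=52: shipping_addr=NULL, billing_addr=NULL, → literal 33 Pine Rd → 33 Pine Rd
id=53: shipping_addr=NULL, billing_addr=NULL, → literal 33 Pine Rd → 33 Pine Rd
id=54: shipping_addr=NULL, billing_addr=33 Hill Ln → 33 Hill Ln
id=55: shipping_addr=47 Pine Rd → 47 Pine Rd
id=56: shipping_addr=54 Main St → 54 Main St
id=57: shipping_addr=NULL, billing_addr=NULL, → literal 33 Pine Rd → 33 Pine Rd
id=58: shipping_addr=NULL, billing_addr=NULL, → literal 33 Pine Rd → 33 Pine Rd
id=59: shipping_addr=NULL, billing_addr=29 Hill Ln → 29 Hill Ln
id=60: shipping_addr=24 Elm St → 24 Elm St
id=61: shipping_addr=5 Pine Rd → 5 Pine Rd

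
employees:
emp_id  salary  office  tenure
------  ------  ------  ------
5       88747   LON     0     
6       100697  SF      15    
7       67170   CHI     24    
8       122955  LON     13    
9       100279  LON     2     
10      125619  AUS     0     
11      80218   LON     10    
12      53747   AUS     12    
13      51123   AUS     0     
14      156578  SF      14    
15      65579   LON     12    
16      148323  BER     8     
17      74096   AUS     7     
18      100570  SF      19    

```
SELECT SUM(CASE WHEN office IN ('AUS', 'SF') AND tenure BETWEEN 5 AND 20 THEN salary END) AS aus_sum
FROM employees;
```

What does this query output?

485688

emp_id=5: ✗
emp_id=6: ✓ → 100697
emp_id=7: ✗
emp_id=8: ✗
emp_id=9: ✗
emp_id=10: ✗
emp_id=11: ✗
emp_id=12: ✓ → 53747
emp_id=13: ✗
emp_id=14: ✓ → 156578
emp_id=15: ✗
emp_id=16: ✗
emp_id=17: ✓ → 74096
emp_id=18: ✓ → 100570
aus_sum = 100697 + 53747 + 156578 + 74096 + 100570 = 485688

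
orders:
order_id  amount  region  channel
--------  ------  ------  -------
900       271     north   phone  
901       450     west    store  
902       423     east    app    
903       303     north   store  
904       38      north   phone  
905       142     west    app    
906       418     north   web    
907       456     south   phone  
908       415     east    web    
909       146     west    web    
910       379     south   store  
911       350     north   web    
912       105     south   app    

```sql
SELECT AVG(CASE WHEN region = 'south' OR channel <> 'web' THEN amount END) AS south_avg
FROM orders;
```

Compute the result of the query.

285.2222222222

order_id=900: ✓ → 271
order_id=901: ✓ → 450
order_id=902: ✓ → 423
order_id=903: ✓ → 303
order_id=904: ✓ → 38
order_id=905: ✓ → 142
order_id=906: ✗
order_id=907: ✓ → 456
order_id=908: ✗
order_id=909: ✗
order_id=910: ✓ → 379
order_id=911: ✗
order_id=912: ✓ → 105
south_avg = (271 + 450 + 423 + 303 + 38 + 142 + 456 + 379 + 105) / 9 = 285.2222222222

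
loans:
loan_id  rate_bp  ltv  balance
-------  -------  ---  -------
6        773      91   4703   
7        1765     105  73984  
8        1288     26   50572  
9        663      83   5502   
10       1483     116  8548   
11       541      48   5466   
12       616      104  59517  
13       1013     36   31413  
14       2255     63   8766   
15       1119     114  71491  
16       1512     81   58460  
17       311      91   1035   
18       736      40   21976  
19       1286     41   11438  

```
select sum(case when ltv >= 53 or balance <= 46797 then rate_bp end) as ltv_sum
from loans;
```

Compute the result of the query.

14073

loan_id=6: ✓ → 773
loan_id=7: ✓ → 1765
loan_id=8: ✗
loan_id=9: ✓ → 663
loan_id=10: ✓ → 1483
loan_id=11: ✓ → 541
loan_id=12: ✓ → 616
loan_id=13: ✓ → 1013
loan_id=14: ✓ → 2255
loan_id=15: ✓ → 1119
loan_id=16: ✓ → 1512
loan_id=17: ✓ → 311
loan_id=18: ✓ → 736
loan_id=19: ✓ → 1286
ltv_sum = 773 + 1765 + 663 + 1483 + 541 + 616 + 1013 + 2255 + 1119 + 1512 + 311 + 736 + 1286 = 14073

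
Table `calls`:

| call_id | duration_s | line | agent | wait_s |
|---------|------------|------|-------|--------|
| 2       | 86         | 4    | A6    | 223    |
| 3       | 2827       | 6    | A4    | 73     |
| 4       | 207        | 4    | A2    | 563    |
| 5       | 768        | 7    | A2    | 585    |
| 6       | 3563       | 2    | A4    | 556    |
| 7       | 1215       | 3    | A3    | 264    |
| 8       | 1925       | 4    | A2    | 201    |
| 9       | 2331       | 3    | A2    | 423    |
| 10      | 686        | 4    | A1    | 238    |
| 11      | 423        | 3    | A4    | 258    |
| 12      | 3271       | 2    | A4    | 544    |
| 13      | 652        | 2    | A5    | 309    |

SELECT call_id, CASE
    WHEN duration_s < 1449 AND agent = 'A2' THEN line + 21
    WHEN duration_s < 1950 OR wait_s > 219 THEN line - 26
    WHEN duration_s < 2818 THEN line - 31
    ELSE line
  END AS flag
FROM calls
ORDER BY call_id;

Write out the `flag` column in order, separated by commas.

-22, 6, 25, 28, -24, -23, -22, -23, -22, -23, -24, -24

call_id=2: duration_s < 1950 OR wait_s > 219 → -22
call_id=3: ELSE → 6
call_id=4: duration_s < 1449 AND agent = 'A2' → 25
call_id=5: duration_s < 1449 AND agent = 'A2' → 28
call_id=6: duration_s < 1950 OR wait_s > 219 → -24
call_id=7: duration_s < 1950 OR wait_s > 219 → -23
call_id=8: duration_s < 1950 OR wait_s > 219 → -22
call_id=9: duration_s < 1950 OR wait_s > 219 → -23
call_id=10: duration_s < 1950 OR wait_s > 219 → -22
call_id=11: duration_s < 1950 OR wait_s > 219 → -23
call_id=12: duration_s < 1950 OR wait_s > 219 → -24
call_id=13: duration_s < 1950 OR wait_s > 219 → -24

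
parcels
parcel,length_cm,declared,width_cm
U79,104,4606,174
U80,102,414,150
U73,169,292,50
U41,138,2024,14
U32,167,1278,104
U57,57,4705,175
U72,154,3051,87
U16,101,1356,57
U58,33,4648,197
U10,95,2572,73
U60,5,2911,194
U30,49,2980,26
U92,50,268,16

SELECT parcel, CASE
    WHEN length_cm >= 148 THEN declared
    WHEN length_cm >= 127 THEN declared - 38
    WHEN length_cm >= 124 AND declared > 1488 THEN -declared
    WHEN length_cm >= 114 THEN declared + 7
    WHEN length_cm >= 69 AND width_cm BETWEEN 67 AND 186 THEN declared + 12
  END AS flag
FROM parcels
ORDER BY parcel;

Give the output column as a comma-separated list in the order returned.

parcel=U10: length_cm >= 69 AND width_cm BETWEEN 67 AND 186 → 2584
parcel=U16: (no match → NULL) → NULL
parcel=U30: (no match → NULL) → NULL
parcel=U32: length_cm >= 148 → 1278
parcel=U41: length_cm >= 127 → 1986
parcel=U57: (no match → NULL) → NULL
parcel=U58: (no match → NULL) → NULL
parcel=U60: (no match → NULL) → NULL
parcel=U72: length_cm >= 148 → 3051
parcel=U73: length_cm >= 148 → 292
parcel=U79: length_cm >= 69 AND width_cm BETWEEN 67 AND 186 → 4618
parcel=U80: length_cm >= 69 AND width_cm BETWEEN 67 AND 186 → 426
parcel=U92: (no match → NULL) → NULL

2584, NULL, NULL, 1278, 1986, NULL, NULL, NULL, 3051, 292, 4618, 426, NULL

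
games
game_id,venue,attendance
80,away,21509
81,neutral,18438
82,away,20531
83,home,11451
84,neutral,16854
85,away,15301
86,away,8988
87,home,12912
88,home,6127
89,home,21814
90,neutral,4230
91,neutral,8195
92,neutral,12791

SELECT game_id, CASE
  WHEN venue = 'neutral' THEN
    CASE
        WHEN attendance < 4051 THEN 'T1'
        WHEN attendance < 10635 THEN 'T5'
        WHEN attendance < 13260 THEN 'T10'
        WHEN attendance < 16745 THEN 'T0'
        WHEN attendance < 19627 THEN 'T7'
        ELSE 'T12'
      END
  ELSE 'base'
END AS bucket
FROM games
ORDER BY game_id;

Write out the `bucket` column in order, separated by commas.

base, T7, base, base, T7, base, base, base, base, base, T5, T5, T10

game_id=80: venue='away' → outer ELSE → base
game_id=81: venue='neutral' → inner[attendance < 19627] → T7
game_id=82: venue='away' → outer ELSE → base
game_id=83: venue='home' → outer ELSE → base
game_id=84: venue='neutral' → inner[attendance < 19627] → T7
game_id=85: venue='away' → outer ELSE → base
game_id=86: venue='away' → outer ELSE → base
game_id=87: venue='home' → outer ELSE → base
game_id=88: venue='home' → outer ELSE → base
game_id=89: venue='home' → outer ELSE → base
game_id=90: venue='neutral' → inner[attendance < 10635] → T5
game_id=91: venue='neutral' → inner[attendance < 10635] → T5
game_id=92: venue='neutral' → inner[attendance < 13260] → T10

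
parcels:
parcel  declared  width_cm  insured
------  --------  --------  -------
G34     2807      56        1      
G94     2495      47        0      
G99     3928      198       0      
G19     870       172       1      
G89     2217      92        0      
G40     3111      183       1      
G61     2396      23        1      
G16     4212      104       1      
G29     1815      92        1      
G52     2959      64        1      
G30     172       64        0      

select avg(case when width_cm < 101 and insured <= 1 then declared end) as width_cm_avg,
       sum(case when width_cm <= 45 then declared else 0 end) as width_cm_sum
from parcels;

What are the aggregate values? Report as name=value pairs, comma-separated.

[width_cm_avg: width_cm < 101 and insured <= 1]
parcel=G34: ✓ → 2807
parcel=G94: ✓ → 2495
parcel=G99: ✗
parcel=G19: ✗
parcel=G89: ✓ → 2217
parcel=G40: ✗
parcel=G61: ✓ → 2396
parcel=G16: ✗
parcel=G29: ✓ → 1815
parcel=G52: ✓ → 2959
parcel=G30: ✓ → 172
width_cm_avg = (2807 + 2495 + 2217 + 2396 + 1815 + 2959 + 172) / 7 = 2123
—
[width_cm_sum: width_cm <= 45]
parcel=G34: ✗
parcel=G94: ✗
parcel=G99: ✗
parcel=G19: ✗
parcel=G89: ✗
parcel=G40: ✗
parcel=G61: ✓ → 2396
parcel=G16: ✗
parcel=G29: ✗
parcel=G52: ✗
parcel=G30: ✗
width_cm_sum = 2396

width_cm_avg=2123, width_cm_sum=2396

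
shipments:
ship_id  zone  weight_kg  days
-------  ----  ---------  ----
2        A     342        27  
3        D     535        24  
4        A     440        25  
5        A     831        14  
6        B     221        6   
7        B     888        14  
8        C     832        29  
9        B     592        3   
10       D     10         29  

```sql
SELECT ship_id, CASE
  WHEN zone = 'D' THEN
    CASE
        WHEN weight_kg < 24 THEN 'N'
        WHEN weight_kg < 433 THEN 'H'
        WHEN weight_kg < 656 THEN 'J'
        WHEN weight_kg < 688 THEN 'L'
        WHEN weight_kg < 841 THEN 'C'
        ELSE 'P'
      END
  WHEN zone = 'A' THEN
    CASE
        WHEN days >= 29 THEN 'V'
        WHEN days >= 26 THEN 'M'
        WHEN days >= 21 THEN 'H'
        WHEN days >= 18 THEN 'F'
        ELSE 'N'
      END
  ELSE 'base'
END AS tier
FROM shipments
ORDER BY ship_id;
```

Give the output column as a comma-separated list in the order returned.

ship_id=2: zone='A' → inner[days >= 26] → M
ship_id=3: zone='D' → inner[weight_kg < 656] → J
ship_id=4: zone='A' → inner[days >= 21] → H
ship_id=5: zone='A' → inner[ELSE] → N
ship_id=6: zone='B' → outer ELSE → base
ship_id=7: zone='B' → outer ELSE → base
ship_id=8: zone='C' → outer ELSE → base
ship_id=9: zone='B' → outer ELSE → base
ship_id=10: zone='D' → inner[weight_kg < 24] → N

M, J, H, N, base, base, base, base, N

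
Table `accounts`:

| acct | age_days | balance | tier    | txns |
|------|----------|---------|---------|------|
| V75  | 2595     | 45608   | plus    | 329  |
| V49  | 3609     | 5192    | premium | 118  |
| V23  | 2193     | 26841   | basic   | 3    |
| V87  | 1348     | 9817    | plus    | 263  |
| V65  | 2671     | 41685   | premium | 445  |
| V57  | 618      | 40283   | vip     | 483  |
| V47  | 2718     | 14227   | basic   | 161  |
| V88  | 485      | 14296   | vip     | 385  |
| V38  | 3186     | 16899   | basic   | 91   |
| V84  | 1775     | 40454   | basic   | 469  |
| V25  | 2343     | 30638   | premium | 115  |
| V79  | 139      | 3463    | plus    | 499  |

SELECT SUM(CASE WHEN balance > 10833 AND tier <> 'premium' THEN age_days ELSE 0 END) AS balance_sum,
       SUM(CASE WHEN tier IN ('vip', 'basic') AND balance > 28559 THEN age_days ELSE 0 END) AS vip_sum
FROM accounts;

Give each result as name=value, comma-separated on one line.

[balance_sum: balance > 10833 AND tier <> 'premium']
acct=V75: ✓ → 2595
acct=V49: ✗
acct=V23: ✓ → 2193
acct=V87: ✗
acct=V65: ✗
acct=V57: ✓ → 618
acct=V47: ✓ → 2718
acct=V88: ✓ → 485
acct=V38: ✓ → 3186
acct=V84: ✓ → 1775
acct=V25: ✗
acct=V79: ✗
balance_sum = 2595 + 2193 + 618 + 2718 + 485 + 3186 + 1775 = 13570
—
[vip_sum: tier IN ('vip', 'basic') AND balance > 28559]
acct=V75: ✗
acct=V49: ✗
acct=V23: ✗
acct=V87: ✗
acct=V65: ✗
acct=V57: ✓ → 618
acct=V47: ✗
acct=V88: ✗
acct=V38: ✗
acct=V84: ✓ → 1775
acct=V25: ✗
acct=V79: ✗
vip_sum = 618 + 1775 = 2393

balance_sum=13570, vip_sum=2393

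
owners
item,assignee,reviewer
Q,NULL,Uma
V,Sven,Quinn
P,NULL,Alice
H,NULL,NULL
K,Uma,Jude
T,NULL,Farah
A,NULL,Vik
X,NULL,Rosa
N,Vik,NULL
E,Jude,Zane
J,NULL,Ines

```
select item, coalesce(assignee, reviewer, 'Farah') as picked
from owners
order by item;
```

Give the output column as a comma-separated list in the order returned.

Vik, Jude, Farah, Ines, Uma, Vik, Alice, Uma, Farah, Sven, Rosa

item=A: assignee=NULL, reviewer=Vik → Vik
item=E: assignee=Jude → Jude
item=H: assignee=NULL, reviewer=NULL, → literal Farah → Farah
item=J: assignee=NULL, reviewer=Ines → Ines
item=K: assignee=Uma → Uma
item=N: assignee=Vik → Vik
item=P: assignee=NULL, reviewer=Alice → Alice
item=Q: assignee=NULL, reviewer=Uma → Uma
item=T: assignee=NULL, reviewer=Farah → Farah
item=V: assignee=Sven → Sven
item=X: assignee=NULL, reviewer=Rosa → Rosa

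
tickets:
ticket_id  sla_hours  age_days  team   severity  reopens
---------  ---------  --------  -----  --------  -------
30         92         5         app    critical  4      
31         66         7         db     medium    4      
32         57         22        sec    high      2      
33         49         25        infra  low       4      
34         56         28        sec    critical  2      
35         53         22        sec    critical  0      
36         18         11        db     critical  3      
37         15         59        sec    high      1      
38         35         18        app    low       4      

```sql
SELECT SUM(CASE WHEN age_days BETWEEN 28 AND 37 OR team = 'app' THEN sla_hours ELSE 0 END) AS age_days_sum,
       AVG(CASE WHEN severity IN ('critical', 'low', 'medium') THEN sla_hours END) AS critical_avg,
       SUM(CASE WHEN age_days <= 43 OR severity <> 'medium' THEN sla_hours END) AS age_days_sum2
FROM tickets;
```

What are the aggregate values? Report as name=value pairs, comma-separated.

[age_days_sum: age_days BETWEEN 28 AND 37 OR team = 'app']
ticket_id=30: ✓ → 92
ticket_id=31: ✗
ticket_id=32: ✗
ticket_id=33: ✗
ticket_id=34: ✓ → 56
ticket_id=35: ✗
ticket_id=36: ✗
ticket_id=37: ✗
ticket_id=38: ✓ → 35
age_days_sum = 92 + 56 + 35 = 183
—
[critical_avg: severity IN ('critical', 'low', 'medium')]
ticket_id=30: ✓ → 92
ticket_id=31: ✓ → 66
ticket_id=32: ✗
ticket_id=33: ✓ → 49
ticket_id=34: ✓ → 56
ticket_id=35: ✓ → 53
ticket_id=36: ✓ → 18
ticket_id=37: ✗
ticket_id=38: ✓ → 35
critical_avg = (92 + 66 + 49 + 56 + 53 + 18 + 35) / 7 = 52.7142857143
—
[age_days_sum2: age_days <= 43 OR severity <> 'medium']
ticket_id=30: ✓ → 92
ticket_id=31: ✓ → 66
ticket_id=32: ✓ → 57
ticket_id=33: ✓ → 49
ticket_id=34: ✓ → 56
ticket_id=35: ✓ → 53
ticket_id=36: ✓ → 18
ticket_id=37: ✓ → 15
ticket_id=38: ✓ → 35
age_days_sum2 = 92 + 66 + 57 + 49 + 56 + 53 + 18 + 15 + 35 = 441

age_days_sum=183, critical_avg=52.7142857143, age_days_sum2=441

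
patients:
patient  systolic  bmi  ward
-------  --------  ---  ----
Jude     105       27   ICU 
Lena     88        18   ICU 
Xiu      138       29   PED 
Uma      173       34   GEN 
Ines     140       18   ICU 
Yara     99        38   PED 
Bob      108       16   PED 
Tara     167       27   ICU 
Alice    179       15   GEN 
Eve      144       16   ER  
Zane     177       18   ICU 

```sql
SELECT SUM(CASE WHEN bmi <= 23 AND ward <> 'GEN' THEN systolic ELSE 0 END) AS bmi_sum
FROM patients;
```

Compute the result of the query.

657

patient=Jude: ✗
patient=Lena: ✓ → 88
patient=Xiu: ✗
patient=Uma: ✗
patient=Ines: ✓ → 140
patient=Yara: ✗
patient=Bob: ✓ → 108
patient=Tara: ✗
patient=Alice: ✗
patient=Eve: ✓ → 144
patient=Zane: ✓ → 177
bmi_sum = 88 + 140 + 108 + 144 + 177 = 657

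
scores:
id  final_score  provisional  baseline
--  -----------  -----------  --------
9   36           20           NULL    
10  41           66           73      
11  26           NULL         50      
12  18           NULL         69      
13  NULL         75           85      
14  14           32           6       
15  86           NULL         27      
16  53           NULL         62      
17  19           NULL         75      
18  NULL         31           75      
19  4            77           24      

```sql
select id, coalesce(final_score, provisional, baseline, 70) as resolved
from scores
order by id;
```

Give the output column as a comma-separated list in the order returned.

36, 41, 26, 18, 75, 14, 86, 53, 19, 31, 4

id=9: final_score=36 → 36
id=10: final_score=41 → 41
id=11: final_score=26 → 26
id=12: final_score=18 → 18
id=13: final_score=NULL, provisional=75 → 75
id=14: final_score=14 → 14
id=15: final_score=86 → 86
id=16: final_score=53 → 53
id=17: final_score=19 → 19
id=18: final_score=NULL, provisional=31 → 31
id=19: final_score=4 → 4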